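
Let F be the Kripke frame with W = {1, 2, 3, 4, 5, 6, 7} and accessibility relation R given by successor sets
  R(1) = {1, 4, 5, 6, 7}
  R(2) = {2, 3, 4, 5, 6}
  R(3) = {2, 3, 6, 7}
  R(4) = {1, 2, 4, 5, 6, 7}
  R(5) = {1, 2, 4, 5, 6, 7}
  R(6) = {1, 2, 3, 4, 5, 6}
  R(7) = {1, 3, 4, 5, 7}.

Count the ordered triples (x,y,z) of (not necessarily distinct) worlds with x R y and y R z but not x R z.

36

Enumerating: (1,4,2), (1,5,2), (1,6,2), (1,6,3), (1,7,3), (2,3,7), (2,4,1), (2,4,7), (2,5,1), (2,5,7), (2,6,1), (3,2,4), … and 24 more.
Total: 36.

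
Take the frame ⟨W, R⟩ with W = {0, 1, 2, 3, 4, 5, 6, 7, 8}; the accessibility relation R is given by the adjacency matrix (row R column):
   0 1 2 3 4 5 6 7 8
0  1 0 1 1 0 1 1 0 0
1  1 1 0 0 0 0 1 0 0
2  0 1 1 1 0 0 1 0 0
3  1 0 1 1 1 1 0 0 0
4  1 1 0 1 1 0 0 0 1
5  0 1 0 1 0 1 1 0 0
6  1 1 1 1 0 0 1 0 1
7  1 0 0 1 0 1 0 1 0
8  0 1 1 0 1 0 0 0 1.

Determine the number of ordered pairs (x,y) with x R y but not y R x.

15

Enumerating: (0,2), (0,5), (1,0), (2,1), (4,0), (4,1), (5,1), (5,6), (6,3), (6,8), (7,0), (7,3), (7,5), (8,1), (8,2).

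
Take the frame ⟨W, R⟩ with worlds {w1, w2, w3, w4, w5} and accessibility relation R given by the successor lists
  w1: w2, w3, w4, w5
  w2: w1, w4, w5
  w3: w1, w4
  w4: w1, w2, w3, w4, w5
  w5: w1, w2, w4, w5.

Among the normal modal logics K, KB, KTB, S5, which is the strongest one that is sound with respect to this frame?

KB

Symmetric (axiom B): yes — every pair in R has its reverse in R.
Reflexive (axiom T): no — w1 is not related to itself.
Euclidean (axiom 5): no — w1 R w2 and w1 R w3, but not w2 R w3.
So F validates K, KB; KTB would additionally require R to be reflexive. The strongest is KB.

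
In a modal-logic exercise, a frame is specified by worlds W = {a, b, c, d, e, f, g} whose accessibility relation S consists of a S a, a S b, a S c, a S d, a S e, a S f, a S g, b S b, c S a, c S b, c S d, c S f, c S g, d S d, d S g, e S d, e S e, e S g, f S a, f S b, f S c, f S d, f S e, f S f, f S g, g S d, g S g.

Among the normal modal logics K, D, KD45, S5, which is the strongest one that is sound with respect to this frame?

Serial (axiom D): yes — every world has a successor (e.g. a S a).
Euclidean (axiom 5): no — a S b and a S c, but not b S c.
Transitive (axiom 4): no — c S a and a S e, but not c S e.
Reflexive (axiom T): no — c is not related to itself.
So F validates K, D; KD45 would additionally require S to be Euclidean and transitive. The strongest is D.

D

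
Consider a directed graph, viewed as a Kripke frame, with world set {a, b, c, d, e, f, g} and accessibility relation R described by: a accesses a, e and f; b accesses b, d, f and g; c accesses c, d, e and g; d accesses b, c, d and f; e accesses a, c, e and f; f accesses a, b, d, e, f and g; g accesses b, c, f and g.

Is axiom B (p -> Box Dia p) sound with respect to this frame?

Yes

By correspondence theory, B is valid on a frame iff R is symmetric.
Symmetric: yes — every pair in R has its reverse in R.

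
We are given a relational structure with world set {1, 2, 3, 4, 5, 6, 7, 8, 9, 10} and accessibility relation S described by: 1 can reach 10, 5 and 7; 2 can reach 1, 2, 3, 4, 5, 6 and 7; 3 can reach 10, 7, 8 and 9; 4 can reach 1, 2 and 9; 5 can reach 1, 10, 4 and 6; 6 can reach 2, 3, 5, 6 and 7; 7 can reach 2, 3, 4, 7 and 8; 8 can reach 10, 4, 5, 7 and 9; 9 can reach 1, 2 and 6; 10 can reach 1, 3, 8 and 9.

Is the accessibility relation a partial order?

Reflexive: no — 1 is not related to itself.
Transitive: no — 1 S 10 and 10 S 3, but not 1 S 3.
Antisymmetric: no — 1 S 10 and 10 S 1 with 1 ≠ 10.
So S is not a partial order.

No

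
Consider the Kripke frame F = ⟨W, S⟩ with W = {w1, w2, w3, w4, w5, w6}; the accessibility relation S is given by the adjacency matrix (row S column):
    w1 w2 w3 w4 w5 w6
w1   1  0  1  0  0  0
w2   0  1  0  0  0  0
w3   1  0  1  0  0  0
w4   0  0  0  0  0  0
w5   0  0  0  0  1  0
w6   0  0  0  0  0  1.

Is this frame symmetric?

Yes

Symmetric: yes — every pair in S has its reverse in S.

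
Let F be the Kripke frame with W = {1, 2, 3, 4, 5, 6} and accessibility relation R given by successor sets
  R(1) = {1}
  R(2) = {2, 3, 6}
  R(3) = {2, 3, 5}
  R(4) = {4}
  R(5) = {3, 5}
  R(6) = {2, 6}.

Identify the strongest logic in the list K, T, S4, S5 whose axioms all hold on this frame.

Reflexive (axiom T): yes — every world is R-related to itself.
Transitive (axiom 4): no — 2 R 3 and 3 R 5, but not 2 R 5.
Euclidean (axiom 5): no — 2 R 3 and 2 R 6, but not 3 R 6.
So F validates K, T; S4 would additionally require R to be transitive. The strongest is T.

T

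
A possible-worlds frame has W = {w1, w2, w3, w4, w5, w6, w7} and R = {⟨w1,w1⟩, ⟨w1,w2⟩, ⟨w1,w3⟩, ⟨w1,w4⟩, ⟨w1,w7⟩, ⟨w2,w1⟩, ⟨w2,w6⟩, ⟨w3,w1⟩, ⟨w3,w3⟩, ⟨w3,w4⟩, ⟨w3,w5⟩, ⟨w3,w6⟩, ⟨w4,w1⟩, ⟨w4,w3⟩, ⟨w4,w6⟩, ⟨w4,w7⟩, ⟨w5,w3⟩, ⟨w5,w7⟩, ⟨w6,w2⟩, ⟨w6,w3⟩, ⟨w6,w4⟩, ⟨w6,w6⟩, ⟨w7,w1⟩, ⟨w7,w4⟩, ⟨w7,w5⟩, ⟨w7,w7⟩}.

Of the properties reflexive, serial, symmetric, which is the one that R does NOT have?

Reflexive: no — w2 is not related to itself.
Serial: yes — every world has a successor (e.g. w1 R w1).
Symmetric: yes — every pair in R has its reverse in R.
Only reflexive fails.

reflexive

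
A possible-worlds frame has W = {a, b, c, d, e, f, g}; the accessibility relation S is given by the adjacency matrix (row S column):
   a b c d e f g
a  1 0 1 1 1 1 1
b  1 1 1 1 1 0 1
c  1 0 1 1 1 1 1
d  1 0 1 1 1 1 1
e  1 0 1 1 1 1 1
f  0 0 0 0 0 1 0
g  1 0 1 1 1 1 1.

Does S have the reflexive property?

Yes

Reflexive: yes — every world is S-related to itself.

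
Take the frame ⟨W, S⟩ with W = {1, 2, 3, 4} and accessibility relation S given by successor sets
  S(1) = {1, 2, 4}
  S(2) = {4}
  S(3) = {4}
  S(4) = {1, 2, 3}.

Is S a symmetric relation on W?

No

Symmetric: no — 1 S 2 but not 2 S 1.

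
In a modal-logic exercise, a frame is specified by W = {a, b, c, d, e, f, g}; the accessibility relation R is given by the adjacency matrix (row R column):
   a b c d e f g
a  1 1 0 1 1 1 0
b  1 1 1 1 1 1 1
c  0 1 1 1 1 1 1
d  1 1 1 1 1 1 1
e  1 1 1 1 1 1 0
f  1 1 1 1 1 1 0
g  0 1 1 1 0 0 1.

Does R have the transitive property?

No

Transitive: no — a R b and b R c, but not a R c.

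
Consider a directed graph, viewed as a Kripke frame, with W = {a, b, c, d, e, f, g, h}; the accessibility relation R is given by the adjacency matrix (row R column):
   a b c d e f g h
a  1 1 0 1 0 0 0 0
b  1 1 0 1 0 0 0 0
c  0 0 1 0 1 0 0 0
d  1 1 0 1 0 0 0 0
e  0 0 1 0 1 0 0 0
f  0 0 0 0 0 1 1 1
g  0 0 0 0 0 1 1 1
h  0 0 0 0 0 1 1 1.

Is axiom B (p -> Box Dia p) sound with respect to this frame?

By correspondence theory, B is valid on a frame iff R is symmetric.
Symmetric: yes — every pair in R has its reverse in R.

Yes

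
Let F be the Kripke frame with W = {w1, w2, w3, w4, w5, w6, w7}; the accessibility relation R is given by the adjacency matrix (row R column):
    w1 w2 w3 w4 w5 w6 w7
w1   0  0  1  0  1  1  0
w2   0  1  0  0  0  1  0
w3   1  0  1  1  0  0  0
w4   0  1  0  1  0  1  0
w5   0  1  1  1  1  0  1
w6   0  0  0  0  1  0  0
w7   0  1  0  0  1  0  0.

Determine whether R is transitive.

Transitive: no — w1 R w3 and w3 R w4, but not w1 R w4.

No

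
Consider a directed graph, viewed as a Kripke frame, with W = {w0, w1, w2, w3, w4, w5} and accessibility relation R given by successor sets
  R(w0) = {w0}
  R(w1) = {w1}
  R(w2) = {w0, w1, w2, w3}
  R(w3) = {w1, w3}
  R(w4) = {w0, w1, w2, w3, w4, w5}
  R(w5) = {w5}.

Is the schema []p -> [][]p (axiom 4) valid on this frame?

Yes

By correspondence theory, 4 is valid on a frame iff R is transitive.
Transitive: yes — every two-step R-path is closed by a direct edge.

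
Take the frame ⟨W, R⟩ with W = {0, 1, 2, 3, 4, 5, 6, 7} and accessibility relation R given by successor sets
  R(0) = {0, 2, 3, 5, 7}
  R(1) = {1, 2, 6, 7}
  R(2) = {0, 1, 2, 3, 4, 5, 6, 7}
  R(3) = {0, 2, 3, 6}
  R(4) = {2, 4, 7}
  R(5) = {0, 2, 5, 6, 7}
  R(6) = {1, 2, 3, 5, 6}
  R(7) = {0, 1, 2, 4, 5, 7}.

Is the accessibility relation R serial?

Yes

Serial: yes — every world has a successor (e.g. 0 R 0).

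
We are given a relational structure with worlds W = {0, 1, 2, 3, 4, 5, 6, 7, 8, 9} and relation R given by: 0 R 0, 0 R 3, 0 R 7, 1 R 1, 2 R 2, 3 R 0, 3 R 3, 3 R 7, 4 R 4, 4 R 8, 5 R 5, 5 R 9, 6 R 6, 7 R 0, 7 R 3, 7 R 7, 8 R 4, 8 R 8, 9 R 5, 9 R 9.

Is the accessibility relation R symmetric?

Yes

Symmetric: yes — every pair in R has its reverse in R.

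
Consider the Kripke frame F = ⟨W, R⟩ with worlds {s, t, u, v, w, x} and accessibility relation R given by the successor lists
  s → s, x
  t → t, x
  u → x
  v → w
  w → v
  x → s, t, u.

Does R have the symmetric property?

Yes

Symmetric: yes — every pair in R has its reverse in R.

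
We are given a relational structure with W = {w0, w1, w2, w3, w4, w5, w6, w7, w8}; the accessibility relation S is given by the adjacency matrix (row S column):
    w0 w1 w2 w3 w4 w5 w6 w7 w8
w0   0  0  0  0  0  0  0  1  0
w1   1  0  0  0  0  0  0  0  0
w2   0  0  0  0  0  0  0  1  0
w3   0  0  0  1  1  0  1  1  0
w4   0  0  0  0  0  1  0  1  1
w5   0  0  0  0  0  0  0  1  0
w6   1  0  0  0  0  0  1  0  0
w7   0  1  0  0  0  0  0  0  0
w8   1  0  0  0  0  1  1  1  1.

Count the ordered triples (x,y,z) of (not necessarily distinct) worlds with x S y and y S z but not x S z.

Enumerating: (w0,w7,w1), (w1,w0,w7), (w2,w7,w1), (w3,w4,w5), (w3,w4,w8), (w3,w6,w0), (w3,w7,w1), (w4,w7,w1), (w4,w8,w0), (w4,w8,w6), (w5,w7,w1), (w6,w0,w7), (w7,w1,w0), (w8,w7,w1).

14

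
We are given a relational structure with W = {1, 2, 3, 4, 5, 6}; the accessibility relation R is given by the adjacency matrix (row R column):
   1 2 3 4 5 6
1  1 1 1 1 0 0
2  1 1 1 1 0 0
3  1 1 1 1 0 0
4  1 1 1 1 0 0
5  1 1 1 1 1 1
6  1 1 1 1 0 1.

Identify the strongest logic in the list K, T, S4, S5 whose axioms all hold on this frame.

Reflexive (axiom T): yes — every world is R-related to itself.
Transitive (axiom 4): yes — every two-step R-path is closed by a direct edge.
Euclidean (axiom 5): no — 5 R 1 and 5 R 6, but not 1 R 6.
So F validates K, T, S4; S5 would additionally require R to be Euclidean. The strongest is S4.

S4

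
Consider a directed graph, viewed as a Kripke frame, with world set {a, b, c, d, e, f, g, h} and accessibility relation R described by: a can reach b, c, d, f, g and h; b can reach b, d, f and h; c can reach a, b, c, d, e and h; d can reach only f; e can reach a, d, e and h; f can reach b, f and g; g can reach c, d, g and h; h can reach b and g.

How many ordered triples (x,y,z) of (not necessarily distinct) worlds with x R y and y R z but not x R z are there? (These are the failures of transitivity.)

34

Enumerating: (a,c,a), (a,c,e), (b,f,g), (b,h,g), (c,a,f), (c,a,g), (c,b,f), (c,d,f), (c,h,g), (d,f,b), (d,f,g), (e,a,b), … and 22 more.
Total: 34.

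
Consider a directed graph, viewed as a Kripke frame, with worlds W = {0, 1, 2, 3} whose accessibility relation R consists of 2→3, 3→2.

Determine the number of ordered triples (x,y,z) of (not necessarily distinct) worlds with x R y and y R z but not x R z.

2

Enumerating: (2,3,2), (3,2,3).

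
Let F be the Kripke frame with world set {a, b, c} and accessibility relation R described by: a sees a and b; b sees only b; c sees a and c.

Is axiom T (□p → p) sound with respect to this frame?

Axiom T corresponds to the accessibility relation being reflexive.
Reflexive: yes — every world is R-related to itself.

Yes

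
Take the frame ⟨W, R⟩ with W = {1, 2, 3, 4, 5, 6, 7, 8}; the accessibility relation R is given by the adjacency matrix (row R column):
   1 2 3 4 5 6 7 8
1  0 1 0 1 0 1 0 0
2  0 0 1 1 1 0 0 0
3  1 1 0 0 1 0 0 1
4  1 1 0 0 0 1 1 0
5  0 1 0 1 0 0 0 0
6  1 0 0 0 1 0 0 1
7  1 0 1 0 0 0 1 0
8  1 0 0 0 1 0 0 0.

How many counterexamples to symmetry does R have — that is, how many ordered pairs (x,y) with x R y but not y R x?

Enumerating: (1,2), (3,1), (3,5), (3,8), (4,6), (4,7), (5,4), (6,5), (6,8), (7,1), (7,3), (8,1), (8,5).

13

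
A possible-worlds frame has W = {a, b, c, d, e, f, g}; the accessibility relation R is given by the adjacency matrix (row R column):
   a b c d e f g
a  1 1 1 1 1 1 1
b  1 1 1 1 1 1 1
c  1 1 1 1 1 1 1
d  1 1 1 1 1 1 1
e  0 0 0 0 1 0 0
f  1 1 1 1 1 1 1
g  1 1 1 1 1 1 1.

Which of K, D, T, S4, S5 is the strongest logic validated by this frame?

Serial (axiom D): yes — every world has a successor (e.g. a R a).
Reflexive (axiom T): yes — every world is R-related to itself.
Transitive (axiom 4): yes — every two-step R-path is closed by a direct edge.
Euclidean (axiom 5): no — a R e and a R b, but not e R b.
So F validates K, D, T, S4; S5 would additionally require R to be Euclidean. The strongest is S4.

S4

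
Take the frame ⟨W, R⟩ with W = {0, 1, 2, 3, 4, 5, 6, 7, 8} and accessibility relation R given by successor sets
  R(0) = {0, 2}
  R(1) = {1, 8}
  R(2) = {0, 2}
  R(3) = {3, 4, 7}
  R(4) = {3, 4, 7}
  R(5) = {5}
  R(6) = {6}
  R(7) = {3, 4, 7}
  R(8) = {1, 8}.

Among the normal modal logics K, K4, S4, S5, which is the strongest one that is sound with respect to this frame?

Transitive (axiom 4): yes — every two-step R-path is closed by a direct edge.
Reflexive (axiom T): yes — every world is R-related to itself.
Euclidean (axiom 5): yes — any two successors of a common world are R-related.
So F validates K, K4, S4, S5. The strongest is S5.

S5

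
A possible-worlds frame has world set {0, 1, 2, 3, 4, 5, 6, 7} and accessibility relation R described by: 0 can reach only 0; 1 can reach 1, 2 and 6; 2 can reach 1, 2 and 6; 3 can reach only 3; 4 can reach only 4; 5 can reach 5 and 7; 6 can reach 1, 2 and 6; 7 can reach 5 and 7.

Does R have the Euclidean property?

Yes

Euclidean: yes — any two successors of a common world are R-related.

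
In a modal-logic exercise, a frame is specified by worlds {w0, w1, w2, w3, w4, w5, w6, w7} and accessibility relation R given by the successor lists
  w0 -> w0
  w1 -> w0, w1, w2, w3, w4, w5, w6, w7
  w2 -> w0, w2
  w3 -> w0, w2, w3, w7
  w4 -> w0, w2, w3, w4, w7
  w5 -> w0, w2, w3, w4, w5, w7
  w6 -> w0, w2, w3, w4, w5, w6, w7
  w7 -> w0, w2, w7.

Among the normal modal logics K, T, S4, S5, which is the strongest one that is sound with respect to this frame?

Reflexive (axiom T): yes — every world is R-related to itself.
Transitive (axiom 4): yes — every two-step R-path is closed by a direct edge.
Euclidean (axiom 5): no — w1 R w0 and w1 R w2, but not w0 R w2.
So F validates K, T, S4; S5 would additionally require R to be Euclidean. The strongest is S4.

S4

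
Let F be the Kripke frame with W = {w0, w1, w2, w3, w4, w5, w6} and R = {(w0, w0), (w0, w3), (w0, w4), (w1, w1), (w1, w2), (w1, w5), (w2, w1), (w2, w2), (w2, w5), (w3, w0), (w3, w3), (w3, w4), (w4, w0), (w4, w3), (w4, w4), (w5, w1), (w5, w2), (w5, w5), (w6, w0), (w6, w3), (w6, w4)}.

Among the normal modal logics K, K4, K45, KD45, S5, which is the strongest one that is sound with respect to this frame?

Transitive (axiom 4): yes — every two-step R-path is closed by a direct edge.
Euclidean (axiom 5): yes — any two successors of a common world are R-related.
Serial (axiom D): yes — every world has a successor (e.g. w0 R w0).
Reflexive (axiom T): no — w6 is not related to itself.
So F validates K, K4, K45, KD45; S5 would additionally require R to be reflexive. The strongest is KD45.

KD45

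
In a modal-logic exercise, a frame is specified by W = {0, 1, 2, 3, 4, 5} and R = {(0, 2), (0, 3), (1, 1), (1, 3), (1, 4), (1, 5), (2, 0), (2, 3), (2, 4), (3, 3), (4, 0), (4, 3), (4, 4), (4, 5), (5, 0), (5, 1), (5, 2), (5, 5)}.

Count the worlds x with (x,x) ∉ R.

2

Enumerating: 0, 2.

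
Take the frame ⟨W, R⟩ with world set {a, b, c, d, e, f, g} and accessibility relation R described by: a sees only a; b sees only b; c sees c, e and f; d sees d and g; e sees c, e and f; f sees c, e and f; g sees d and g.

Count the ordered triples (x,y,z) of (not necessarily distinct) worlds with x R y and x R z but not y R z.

R is Euclidean; there are no such tuples.

0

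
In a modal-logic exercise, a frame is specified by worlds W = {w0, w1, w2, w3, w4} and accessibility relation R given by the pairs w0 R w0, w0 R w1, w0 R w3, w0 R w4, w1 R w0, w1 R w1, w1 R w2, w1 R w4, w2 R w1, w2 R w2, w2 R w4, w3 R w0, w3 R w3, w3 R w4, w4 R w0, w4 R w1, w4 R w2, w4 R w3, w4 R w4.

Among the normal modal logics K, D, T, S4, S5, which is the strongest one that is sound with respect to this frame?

Serial (axiom D): yes — every world has a successor (e.g. w0 R w0).
Reflexive (axiom T): yes — every world is R-related to itself.
Transitive (axiom 4): no — w0 R w1 and w1 R w2, but not w0 R w2.
Euclidean (axiom 5): no — w0 R w1 and w0 R w3, but not w1 R w3.
So F validates K, D, T; S4 would additionally require R to be transitive. The strongest is T.

T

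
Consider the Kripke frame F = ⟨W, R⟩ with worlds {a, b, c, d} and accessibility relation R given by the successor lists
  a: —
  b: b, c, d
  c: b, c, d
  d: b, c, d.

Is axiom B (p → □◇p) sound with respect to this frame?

Axiom B corresponds to the accessibility relation being symmetric.
Symmetric: yes — every pair in R has its reverse in R.

Yes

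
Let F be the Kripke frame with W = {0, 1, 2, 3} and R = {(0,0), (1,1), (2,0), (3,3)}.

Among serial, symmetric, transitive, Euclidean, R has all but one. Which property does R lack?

Serial: yes — every world has a successor (e.g. 0 R 0).
Symmetric: no — 2 R 0 but not 0 R 2.
Transitive: yes — every two-step R-path is closed by a direct edge.
Euclidean: yes — any two successors of a common world are R-related.
Only symmetric fails.

symmetric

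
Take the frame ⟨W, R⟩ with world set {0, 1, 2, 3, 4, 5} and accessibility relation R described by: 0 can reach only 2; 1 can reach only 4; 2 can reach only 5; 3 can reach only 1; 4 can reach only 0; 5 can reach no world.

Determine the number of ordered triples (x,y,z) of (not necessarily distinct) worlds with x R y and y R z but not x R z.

4

Enumerating: (0,2,5), (1,4,0), (3,1,4), (4,0,2).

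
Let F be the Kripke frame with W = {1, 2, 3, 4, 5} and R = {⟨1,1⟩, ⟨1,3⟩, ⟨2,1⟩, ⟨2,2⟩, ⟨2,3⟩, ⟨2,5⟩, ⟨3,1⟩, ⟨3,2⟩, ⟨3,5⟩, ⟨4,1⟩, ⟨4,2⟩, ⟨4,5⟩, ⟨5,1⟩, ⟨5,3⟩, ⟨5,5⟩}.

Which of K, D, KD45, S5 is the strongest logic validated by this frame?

D

Serial (axiom D): yes — every world has a successor (e.g. 1 R 1).
Euclidean (axiom 5): no — 2 R 1 and 2 R 5, but not 1 R 5.
Transitive (axiom 4): no — 1 R 3 and 3 R 2, but not 1 R 2.
Reflexive (axiom T): no — 3 is not related to itself.
So F validates K, D; KD45 would additionally require R to be Euclidean and transitive. The strongest is D.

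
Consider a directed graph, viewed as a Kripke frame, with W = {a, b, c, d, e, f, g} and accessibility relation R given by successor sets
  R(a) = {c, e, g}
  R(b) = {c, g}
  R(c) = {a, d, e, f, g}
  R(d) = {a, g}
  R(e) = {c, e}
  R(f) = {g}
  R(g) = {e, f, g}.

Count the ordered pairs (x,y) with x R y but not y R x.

10

Enumerating: (a,e), (a,g), (b,c), (b,g), (c,d), (c,f), (c,g), (d,a), (d,g), (g,e).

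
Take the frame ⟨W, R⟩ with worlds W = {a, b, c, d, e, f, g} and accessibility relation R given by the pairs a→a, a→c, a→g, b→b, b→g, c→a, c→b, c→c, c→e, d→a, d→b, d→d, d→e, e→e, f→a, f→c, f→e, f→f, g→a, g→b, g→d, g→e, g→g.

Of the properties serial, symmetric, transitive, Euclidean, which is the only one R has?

Serial: yes — every world has a successor (e.g. a R a).
Symmetric: no — c R b but not b R c.
Transitive: no — a R c and c R b, but not a R b.
Euclidean: no — a R c and a R g, but not c R g.
Only serial holds.

serial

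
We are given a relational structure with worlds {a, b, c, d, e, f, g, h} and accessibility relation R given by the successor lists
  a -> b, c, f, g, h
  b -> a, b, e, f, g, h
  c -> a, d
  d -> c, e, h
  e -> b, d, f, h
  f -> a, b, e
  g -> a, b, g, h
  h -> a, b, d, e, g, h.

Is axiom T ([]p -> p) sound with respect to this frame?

By correspondence theory, T is valid on a frame iff R is reflexive.
Reflexive: no — a is not related to itself.

No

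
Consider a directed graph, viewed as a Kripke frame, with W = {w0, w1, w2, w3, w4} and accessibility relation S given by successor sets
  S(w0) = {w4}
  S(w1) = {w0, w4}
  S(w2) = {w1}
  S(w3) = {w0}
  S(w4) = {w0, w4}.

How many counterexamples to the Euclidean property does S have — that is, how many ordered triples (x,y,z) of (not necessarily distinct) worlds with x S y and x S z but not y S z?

Enumerating: (w1,w0,w0), (w2,w1,w1), (w3,w0,w0), (w4,w0,w0).

4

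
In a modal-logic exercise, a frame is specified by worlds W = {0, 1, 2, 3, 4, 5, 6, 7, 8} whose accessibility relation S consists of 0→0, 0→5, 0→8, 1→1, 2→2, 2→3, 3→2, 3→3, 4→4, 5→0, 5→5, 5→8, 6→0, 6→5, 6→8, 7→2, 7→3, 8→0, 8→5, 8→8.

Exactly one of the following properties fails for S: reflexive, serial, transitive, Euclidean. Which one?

Reflexive: no — 6 is not related to itself.
Serial: yes — every world has a successor (e.g. 0 S 0).
Transitive: yes — every two-step S-path is closed by a direct edge.
Euclidean: yes — any two successors of a common world are S-related.
Only reflexive fails.

reflexive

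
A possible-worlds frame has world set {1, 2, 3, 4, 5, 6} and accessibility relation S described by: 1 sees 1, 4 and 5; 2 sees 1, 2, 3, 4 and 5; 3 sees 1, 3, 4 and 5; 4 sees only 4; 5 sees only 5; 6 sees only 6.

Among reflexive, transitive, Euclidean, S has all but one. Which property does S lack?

Reflexive: yes — every world is S-related to itself.
Transitive: yes — every two-step S-path is closed by a direct edge.
Euclidean: no — 1 S 4 and 1 S 5, but not 4 S 5.
Only Euclidean fails.

Euclidean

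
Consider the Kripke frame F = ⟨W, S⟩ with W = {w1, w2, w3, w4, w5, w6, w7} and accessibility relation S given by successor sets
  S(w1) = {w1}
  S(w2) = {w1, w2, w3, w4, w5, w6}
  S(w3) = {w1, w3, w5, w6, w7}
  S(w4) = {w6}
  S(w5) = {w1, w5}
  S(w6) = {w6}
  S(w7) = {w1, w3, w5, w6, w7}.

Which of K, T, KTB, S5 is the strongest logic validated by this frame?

K

Reflexive (axiom T): no — w4 is not related to itself.
Symmetric (axiom B): no — w2 S w1 but not w1 S w2.
Euclidean (axiom 5): no — w2 S w1 and w2 S w3, but not w1 S w3.
So F validates K; T would additionally require S to be reflexive. The strongest is K.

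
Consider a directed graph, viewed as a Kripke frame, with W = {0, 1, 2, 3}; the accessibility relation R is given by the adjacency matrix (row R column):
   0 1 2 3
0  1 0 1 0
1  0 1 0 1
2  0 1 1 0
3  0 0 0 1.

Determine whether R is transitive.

No

Transitive: no — 0 R 2 and 2 R 1, but not 0 R 1.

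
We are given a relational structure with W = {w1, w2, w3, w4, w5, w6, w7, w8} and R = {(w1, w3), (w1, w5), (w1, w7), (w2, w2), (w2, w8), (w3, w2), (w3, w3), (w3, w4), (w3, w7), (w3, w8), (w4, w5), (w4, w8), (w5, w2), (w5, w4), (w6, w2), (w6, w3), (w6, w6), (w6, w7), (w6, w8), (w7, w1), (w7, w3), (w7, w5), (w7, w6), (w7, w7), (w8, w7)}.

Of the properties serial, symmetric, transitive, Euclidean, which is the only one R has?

Serial: yes — every world has a successor (e.g. w1 R w3).
Symmetric: no — w1 R w3 but not w3 R w1.
Transitive: no — w1 R w3 and w3 R w2, but not w1 R w2.
Euclidean: no — w1 R w3 and w1 R w5, but not w3 R w5.
Only serial holds.

serial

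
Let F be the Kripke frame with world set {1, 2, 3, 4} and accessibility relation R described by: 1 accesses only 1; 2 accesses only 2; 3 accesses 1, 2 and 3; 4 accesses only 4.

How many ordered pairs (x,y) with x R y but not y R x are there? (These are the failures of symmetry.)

2

Enumerating: (3,1), (3,2).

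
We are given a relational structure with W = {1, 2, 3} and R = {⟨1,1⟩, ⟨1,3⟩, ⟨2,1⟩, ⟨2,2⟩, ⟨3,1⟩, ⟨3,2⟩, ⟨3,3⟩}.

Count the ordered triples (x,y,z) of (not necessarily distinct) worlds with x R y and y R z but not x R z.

2

Enumerating: (1,3,2), (2,1,3).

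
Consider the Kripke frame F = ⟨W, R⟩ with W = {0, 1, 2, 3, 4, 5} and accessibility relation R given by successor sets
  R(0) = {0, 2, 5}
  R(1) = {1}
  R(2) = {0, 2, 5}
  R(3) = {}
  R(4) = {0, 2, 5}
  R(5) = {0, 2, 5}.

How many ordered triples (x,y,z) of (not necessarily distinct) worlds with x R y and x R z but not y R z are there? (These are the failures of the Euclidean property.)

R is Euclidean; there are no such tuples.

0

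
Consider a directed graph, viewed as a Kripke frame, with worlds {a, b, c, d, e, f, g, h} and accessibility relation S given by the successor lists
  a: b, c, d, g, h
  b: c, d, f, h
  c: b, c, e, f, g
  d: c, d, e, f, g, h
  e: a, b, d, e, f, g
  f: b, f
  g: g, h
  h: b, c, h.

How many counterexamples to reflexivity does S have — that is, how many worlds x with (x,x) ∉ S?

2

Enumerating: a, b.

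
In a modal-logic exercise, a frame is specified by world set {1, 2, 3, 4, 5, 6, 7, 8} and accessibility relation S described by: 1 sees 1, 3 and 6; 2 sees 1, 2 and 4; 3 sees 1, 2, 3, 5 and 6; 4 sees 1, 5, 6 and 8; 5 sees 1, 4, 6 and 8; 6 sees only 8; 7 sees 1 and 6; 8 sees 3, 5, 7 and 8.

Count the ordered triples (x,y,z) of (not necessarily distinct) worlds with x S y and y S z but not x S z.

Enumerating: (1,3,2), (1,3,5), (1,6,8), (2,1,3), (2,1,6), (2,4,5), (2,4,6), (2,4,8), (3,2,4), (3,5,4), (3,5,8), (3,6,8), … and 22 more.
Total: 34.

34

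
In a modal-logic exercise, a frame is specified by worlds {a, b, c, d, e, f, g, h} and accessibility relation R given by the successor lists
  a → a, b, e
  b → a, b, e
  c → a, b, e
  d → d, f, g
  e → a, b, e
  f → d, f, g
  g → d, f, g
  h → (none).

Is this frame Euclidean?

Yes

Euclidean: yes — any two successors of a common world are R-related.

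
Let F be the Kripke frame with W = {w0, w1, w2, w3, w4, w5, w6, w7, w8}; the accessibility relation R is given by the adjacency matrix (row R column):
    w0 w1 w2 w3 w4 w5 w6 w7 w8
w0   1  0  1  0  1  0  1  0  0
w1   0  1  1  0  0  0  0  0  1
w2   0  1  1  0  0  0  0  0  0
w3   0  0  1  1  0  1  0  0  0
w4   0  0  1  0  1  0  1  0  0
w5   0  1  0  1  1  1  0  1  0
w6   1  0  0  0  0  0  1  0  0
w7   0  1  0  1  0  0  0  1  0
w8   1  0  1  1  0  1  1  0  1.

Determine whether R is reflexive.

Yes

Reflexive: yes — every world is R-related to itself.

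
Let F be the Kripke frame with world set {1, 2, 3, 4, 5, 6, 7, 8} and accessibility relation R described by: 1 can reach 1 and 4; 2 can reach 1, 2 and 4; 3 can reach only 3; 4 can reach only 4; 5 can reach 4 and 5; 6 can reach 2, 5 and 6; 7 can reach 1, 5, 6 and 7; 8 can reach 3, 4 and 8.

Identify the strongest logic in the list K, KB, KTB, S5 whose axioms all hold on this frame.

K

Symmetric (axiom B): no — 1 R 4 but not 4 R 1.
Reflexive (axiom T): yes — every world is R-related to itself.
Euclidean (axiom 5): no — 2 R 4 and 2 R 1, but not 4 R 1.
So F validates K; KB would additionally require R to be symmetric. The strongest is K.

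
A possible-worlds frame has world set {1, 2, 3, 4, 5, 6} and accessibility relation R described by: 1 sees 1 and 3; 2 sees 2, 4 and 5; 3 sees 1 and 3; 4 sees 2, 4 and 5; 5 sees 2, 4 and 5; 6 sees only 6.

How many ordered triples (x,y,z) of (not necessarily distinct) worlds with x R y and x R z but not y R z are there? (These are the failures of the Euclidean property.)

R is Euclidean; there are no such tuples.

0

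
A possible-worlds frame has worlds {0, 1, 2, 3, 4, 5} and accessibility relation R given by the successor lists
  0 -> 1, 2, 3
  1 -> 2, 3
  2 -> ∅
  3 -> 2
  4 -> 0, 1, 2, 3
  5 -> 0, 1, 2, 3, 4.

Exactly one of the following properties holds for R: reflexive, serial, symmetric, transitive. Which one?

transitive

Reflexive: no — 0 is not related to itself.
Serial: no — 2 has no R-successor.
Symmetric: no — 0 R 1 but not 1 R 0.
Transitive: yes — every two-step R-path is closed by a direct edge.
Only transitive holds.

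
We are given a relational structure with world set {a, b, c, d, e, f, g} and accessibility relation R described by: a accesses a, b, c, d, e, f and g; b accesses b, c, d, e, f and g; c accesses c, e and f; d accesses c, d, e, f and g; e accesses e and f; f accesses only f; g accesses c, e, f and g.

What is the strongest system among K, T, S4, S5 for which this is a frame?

Reflexive (axiom T): yes — every world is R-related to itself.
Transitive (axiom 4): yes — every two-step R-path is closed by a direct edge.
Euclidean (axiom 5): no — a R c and a R b, but not c R b.
So F validates K, T, S4; S5 would additionally require R to be Euclidean. The strongest is S4.

S4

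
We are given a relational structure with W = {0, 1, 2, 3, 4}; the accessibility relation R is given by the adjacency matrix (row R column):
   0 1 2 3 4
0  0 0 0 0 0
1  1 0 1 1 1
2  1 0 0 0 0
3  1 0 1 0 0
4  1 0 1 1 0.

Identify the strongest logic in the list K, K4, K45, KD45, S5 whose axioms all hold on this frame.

Transitive (axiom 4): yes — every two-step R-path is closed by a direct edge.
Euclidean (axiom 5): no — 1 R 0 and 1 R 2, but not 0 R 2.
Serial (axiom D): no — 0 has no R-successor.
Reflexive (axiom T): no — 0 is not related to itself.
So F validates K, K4; K45 would additionally require R to be Euclidean. The strongest is K4.

K4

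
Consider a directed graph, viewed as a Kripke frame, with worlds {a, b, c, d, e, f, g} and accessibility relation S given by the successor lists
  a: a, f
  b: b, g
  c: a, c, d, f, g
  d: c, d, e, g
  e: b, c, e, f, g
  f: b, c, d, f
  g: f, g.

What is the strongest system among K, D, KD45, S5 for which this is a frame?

D

Serial (axiom D): yes — every world has a successor (e.g. a S a).
Euclidean (axiom 5): no — c S a and c S d, but not a S d.
Transitive (axiom 4): no — a S f and f S b, but not a S b.
Reflexive (axiom T): yes — every world is S-related to itself.
So F validates K, D; KD45 would additionally require S to be Euclidean and transitive. The strongest is D.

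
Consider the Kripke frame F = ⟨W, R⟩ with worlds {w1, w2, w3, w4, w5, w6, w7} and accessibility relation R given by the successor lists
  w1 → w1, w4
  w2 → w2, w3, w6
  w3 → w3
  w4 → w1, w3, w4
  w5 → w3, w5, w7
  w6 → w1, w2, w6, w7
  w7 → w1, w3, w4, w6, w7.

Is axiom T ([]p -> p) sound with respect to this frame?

The schema T characterises exactly the reflexive frames.
Reflexive: yes — every world is R-related to itself.

Yes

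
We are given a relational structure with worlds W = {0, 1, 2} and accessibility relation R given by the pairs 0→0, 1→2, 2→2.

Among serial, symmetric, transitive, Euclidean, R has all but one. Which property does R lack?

symmetric

Serial: yes — every world has a successor (e.g. 0 R 0).
Symmetric: no — 1 R 2 but not 2 R 1.
Transitive: yes — every two-step R-path is closed by a direct edge.
Euclidean: yes — any two successors of a common world are R-related.
Only symmetric fails.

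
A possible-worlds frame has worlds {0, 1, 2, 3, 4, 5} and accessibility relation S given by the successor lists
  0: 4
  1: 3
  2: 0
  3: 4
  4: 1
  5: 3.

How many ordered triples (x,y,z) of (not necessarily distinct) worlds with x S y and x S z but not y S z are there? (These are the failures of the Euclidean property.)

Enumerating: (0,4,4), (1,3,3), (2,0,0), (3,4,4), (4,1,1), (5,3,3).

6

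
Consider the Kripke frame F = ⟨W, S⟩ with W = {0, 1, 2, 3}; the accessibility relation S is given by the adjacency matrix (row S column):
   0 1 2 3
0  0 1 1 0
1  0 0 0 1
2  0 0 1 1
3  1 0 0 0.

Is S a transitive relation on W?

No

Transitive: no — 0 S 1 and 1 S 3, but not 0 S 3.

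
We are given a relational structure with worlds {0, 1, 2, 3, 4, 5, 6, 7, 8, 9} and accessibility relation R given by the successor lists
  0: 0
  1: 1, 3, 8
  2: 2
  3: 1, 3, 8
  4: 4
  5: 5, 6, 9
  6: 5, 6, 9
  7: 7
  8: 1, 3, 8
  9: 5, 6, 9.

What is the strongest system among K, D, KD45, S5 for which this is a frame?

S5

Serial (axiom D): yes — every world has a successor (e.g. 0 R 0).
Euclidean (axiom 5): yes — any two successors of a common world are R-related.
Transitive (axiom 4): yes — every two-step R-path is closed by a direct edge.
Reflexive (axiom T): yes — every world is R-related to itself.
So F validates K, D, KD45, S5. The strongest is S5.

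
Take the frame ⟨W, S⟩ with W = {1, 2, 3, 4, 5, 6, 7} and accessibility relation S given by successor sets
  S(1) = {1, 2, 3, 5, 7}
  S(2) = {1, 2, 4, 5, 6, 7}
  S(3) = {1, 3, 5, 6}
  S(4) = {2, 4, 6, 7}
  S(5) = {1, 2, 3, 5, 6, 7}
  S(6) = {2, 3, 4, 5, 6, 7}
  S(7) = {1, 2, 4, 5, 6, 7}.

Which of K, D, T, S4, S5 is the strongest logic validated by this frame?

Serial (axiom D): yes — every world has a successor (e.g. 1 S 1).
Reflexive (axiom T): yes — every world is S-related to itself.
Transitive (axiom 4): no — 1 S 2 and 2 S 4, but not 1 S 4.
Euclidean (axiom 5): no — 1 S 2 and 1 S 3, but not 2 S 3.
So F validates K, D, T; S4 would additionally require S to be transitive. The strongest is T.

T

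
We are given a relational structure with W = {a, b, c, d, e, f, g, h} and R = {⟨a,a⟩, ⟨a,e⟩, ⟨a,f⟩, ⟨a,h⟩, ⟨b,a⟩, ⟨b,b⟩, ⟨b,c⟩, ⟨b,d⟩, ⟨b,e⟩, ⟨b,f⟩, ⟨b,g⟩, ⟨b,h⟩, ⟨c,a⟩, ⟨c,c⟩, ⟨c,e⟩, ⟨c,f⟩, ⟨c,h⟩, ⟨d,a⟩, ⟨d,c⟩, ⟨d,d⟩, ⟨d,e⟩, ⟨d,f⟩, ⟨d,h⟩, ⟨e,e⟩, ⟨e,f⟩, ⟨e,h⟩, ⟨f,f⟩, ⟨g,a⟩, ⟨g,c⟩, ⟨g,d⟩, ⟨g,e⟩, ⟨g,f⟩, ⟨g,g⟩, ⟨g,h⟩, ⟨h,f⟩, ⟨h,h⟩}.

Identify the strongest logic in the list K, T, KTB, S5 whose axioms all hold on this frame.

Reflexive (axiom T): yes — every world is R-related to itself.
Symmetric (axiom B): no — a R e but not e R a.
Euclidean (axiom 5): no — a R f and a R e, but not f R e.
So F validates K, T; KTB would additionally require R to be symmetric. The strongest is T.

T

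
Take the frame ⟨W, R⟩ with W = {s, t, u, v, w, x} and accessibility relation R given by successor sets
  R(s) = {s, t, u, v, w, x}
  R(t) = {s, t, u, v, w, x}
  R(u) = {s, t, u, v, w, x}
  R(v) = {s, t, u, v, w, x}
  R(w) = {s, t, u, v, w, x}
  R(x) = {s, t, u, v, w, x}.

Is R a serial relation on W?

Yes

Serial: yes — every world has a successor (e.g. s R s).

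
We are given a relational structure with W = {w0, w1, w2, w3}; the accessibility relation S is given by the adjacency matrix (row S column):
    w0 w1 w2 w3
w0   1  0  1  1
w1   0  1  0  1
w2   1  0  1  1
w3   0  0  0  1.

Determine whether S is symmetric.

Symmetric: no — w0 S w3 but not w3 S w0.

No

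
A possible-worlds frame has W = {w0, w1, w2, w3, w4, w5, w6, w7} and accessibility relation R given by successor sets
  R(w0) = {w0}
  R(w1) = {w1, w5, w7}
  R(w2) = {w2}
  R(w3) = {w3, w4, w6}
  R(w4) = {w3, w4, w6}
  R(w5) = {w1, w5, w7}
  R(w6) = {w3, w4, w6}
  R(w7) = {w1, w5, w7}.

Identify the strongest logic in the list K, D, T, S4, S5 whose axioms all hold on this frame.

Serial (axiom D): yes — every world has a successor (e.g. w0 R w0).
Reflexive (axiom T): yes — every world is R-related to itself.
Transitive (axiom 4): yes — every two-step R-path is closed by a direct edge.
Euclidean (axiom 5): yes — any two successors of a common world are R-related.
So F validates K, D, T, S4, S5. The strongest is S5.

S5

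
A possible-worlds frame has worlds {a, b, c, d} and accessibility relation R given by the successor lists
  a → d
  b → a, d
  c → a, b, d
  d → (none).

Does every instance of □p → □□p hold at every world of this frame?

By correspondence theory, 4 is valid on a frame iff R is transitive.
Transitive: yes — every two-step R-path is closed by a direct edge.

Yes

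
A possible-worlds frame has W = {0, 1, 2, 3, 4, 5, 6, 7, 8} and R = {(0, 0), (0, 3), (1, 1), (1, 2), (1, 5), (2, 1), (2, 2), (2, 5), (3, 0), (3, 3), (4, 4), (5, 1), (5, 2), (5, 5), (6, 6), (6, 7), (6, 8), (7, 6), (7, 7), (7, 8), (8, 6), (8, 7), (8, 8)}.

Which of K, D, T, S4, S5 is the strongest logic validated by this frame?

Serial (axiom D): yes — every world has a successor (e.g. 0 R 0).
Reflexive (axiom T): yes — every world is R-related to itself.
Transitive (axiom 4): yes — every two-step R-path is closed by a direct edge.
Euclidean (axiom 5): yes — any two successors of a common world are R-related.
So F validates K, D, T, S4, S5. The strongest is S5.

S5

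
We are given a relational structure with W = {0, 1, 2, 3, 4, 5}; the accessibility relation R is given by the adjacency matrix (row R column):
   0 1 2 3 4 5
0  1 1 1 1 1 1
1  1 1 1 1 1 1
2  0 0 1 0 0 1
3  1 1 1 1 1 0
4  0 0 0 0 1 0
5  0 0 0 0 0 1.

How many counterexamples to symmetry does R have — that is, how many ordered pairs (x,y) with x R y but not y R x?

Enumerating: (0,2), (0,4), (0,5), (1,2), (1,4), (1,5), (2,5), (3,2), (3,4).

9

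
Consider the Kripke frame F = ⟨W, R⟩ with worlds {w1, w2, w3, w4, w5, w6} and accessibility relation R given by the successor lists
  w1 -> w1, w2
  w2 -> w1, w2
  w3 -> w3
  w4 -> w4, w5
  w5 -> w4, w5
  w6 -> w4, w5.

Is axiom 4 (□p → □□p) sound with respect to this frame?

Yes

The schema 4 characterises exactly the transitive frames.
Transitive: yes — every two-step R-path is closed by a direct edge.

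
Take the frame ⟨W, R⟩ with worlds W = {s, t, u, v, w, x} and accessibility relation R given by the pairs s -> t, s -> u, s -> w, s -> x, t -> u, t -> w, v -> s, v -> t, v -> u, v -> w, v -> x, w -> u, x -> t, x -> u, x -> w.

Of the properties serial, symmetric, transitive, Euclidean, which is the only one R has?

Serial: no — u has no R-successor.
Symmetric: no — s R t but not t R s.
Transitive: yes — every two-step R-path is closed by a direct edge.
Euclidean: no — s R t and s R x, but not t R x.
Only transitive holds.

transitive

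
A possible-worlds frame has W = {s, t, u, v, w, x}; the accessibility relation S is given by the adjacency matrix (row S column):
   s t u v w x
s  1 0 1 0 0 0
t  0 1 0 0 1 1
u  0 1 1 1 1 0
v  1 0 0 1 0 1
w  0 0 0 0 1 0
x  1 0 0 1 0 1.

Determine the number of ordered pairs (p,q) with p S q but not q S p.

Enumerating: (s,u), (t,w), (t,x), (u,t), (u,v), (u,w), (v,s), (x,s).

8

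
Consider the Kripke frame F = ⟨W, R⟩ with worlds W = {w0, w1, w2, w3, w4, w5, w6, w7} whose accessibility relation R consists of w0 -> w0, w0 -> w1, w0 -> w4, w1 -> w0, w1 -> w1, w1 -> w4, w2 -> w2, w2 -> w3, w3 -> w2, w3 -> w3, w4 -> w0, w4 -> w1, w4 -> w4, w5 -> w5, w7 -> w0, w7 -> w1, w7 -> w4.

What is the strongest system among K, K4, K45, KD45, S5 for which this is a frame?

K45

Transitive (axiom 4): yes — every two-step R-path is closed by a direct edge.
Euclidean (axiom 5): yes — any two successors of a common world are R-related.
Serial (axiom D): no — w6 has no R-successor.
Reflexive (axiom T): no — w6 is not related to itself.
So F validates K, K4, K45; KD45 would additionally require R to be serial. The strongest is K45.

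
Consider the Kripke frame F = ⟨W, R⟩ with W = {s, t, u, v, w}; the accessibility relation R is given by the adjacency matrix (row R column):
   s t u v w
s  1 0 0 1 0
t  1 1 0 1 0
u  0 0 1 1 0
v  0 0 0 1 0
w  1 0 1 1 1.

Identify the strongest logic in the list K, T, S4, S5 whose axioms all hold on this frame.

S4

Reflexive (axiom T): yes — every world is R-related to itself.
Transitive (axiom 4): yes — every two-step R-path is closed by a direct edge.
Euclidean (axiom 5): no — t R v and t R s, but not v R s.
So F validates K, T, S4; S5 would additionally require R to be Euclidean. The strongest is S4.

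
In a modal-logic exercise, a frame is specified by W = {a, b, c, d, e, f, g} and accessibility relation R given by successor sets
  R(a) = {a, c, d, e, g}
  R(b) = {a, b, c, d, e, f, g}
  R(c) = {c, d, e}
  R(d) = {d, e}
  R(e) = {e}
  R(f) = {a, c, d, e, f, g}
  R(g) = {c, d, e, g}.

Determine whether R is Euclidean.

No

Euclidean: no — a R c and a R g, but not c R g.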